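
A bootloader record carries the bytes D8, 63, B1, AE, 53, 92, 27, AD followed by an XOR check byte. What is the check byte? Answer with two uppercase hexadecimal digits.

XOR the bytes together:
  start with 0xD8
  0xD8 ⊕ 0x63 = 0xBB
  0xBB ⊕ 0xB1 = 0x0A
  0x0A ⊕ 0xAE = 0xA4
  0xA4 ⊕ 0x53 = 0xF7
  0xF7 ⊕ 0x92 = 0x65
  0x65 ⊕ 0x27 = 0x42
  0x42 ⊕ 0xAD = 0xEF

EF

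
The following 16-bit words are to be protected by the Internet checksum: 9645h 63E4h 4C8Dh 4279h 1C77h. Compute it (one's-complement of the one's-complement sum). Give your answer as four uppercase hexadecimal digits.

5A58

One's-complement addition (fold any carry out of bit 15 back into bit 0):
  0x9645 + 0x63E4 = 0x0FA29
  0xFA29 + 0x4C8D = 0x146B6 → wrap carry → 0x46B7
  0x46B7 + 0x4279 = 0x08930
  0x8930 + 0x1C77 = 0x0A5A7
One's-complement sum = 0xA5A7.
Checksum = ~0xA5A7 & 0xFFFF = 0x5A58.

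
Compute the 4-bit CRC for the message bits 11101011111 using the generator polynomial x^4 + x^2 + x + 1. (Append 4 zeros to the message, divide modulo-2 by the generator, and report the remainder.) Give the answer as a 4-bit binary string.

1101

Append 4 zeros: 111010111110000. Divide by 10111 (XOR where the leading bit is 1):
  pos 0: 11101 XOR 10111 = 01010
  pos 1: 10100 XOR 10111 = 00011
  pos 4: 11111 XOR 10111 = 01000
  pos 5: 10001 XOR 10111 = 00110
  pos 7: 11010 XOR 10111 = 01101
  pos 8: 11010 XOR 10111 = 01101
  pos 9: 11010 XOR 10111 = 01101
  pos 10: 11010 XOR 10111 = 01101
Remainder (last 4 bits) = 1101. This is the CRC / FCS.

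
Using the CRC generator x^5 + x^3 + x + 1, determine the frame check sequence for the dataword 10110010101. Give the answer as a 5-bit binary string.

10100

Append 5 zeros: 1011001010100000. Divide by 101011 (XOR where the leading bit is 1):
  pos 0: 101100 XOR 101011 = 000111
  pos 3: 111101 XOR 101011 = 010110
  pos 4: 101100 XOR 101011 = 000111
  pos 7: 111100 XOR 101011 = 010111
  pos 8: 101110 XOR 101011 = 000101
Remainder (last 5 bits) = 10100. This is the CRC / FCS.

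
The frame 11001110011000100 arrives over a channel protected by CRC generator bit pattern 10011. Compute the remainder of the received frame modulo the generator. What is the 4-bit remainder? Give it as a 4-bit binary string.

0110

Modulo-2 division of 11001110011000100 by 10011:
  pos 0: 11001 XOR 10011 = 01010
  pos 1: 10101 XOR 10011 = 00110
  pos 3: 11010 XOR 10011 = 01001
  pos 4: 10010 XOR 10011 = 00001
  pos 8: 11100 XOR 10011 = 01111
  pos 9: 11110 XOR 10011 = 01101
  pos 10: 11011 XOR 10011 = 01000
  pos 11: 10000 XOR 10011 = 00011
Remainder = 0110 (nonzero — an error is detected).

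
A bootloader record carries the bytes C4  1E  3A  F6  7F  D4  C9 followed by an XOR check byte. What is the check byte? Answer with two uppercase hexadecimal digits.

XOR the bytes together:
  start with 0xC4
  0xC4 ⊕ 0x1E = 0xDA
  0xDA ⊕ 0x3A = 0xE0
  0xE0 ⊕ 0xF6 = 0x16
  0x16 ⊕ 0x7F = 0x69
  0x69 ⊕ 0xD4 = 0xBD
  0xBD ⊕ 0xC9 = 0x74

74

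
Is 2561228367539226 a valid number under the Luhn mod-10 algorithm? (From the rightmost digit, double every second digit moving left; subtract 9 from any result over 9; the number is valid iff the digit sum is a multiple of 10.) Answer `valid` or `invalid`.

From the right, keep odd positions and double even positions (subtract 9 from any doubled value over 9):
  doubled (positions 2,4,...): 4 9 1 3 7 4 3 4 → sum 35
  kept (positions 1,3,...): 6 2 3 7 3 2 1 5 → sum 29
Total = 64.
64 mod 10 = 4, so the number is invalid.

invalid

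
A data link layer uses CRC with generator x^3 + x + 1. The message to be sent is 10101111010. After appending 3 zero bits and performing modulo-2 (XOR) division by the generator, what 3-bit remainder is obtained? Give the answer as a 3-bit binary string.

111

Append 3 zeros: 10101111010000. Divide by 1011 (XOR where the leading bit is 1):
  pos 0: 1010 XOR 1011 = 0001
  pos 3: 1111 XOR 1011 = 0100
  pos 4: 1001 XOR 1011 = 0010
  pos 6: 1001 XOR 1011 = 0010
  pos 8: 1000 XOR 1011 = 0011
  pos 10: 1100 XOR 1011 = 0111
Remainder (last 3 bits) = 111. This is the CRC / FCS.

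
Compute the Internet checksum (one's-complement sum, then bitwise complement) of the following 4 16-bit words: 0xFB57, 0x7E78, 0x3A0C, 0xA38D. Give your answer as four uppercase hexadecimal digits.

One's-complement addition (fold any carry out of bit 15 back into bit 0):
  0xFB57 + 0x7E78 = 0x179CF → wrap carry → 0x79D0
  0x79D0 + 0x3A0C = 0x0B3DC
  0xB3DC + 0xA38D = 0x15769 → wrap carry → 0x576A
One's-complement sum = 0x576A.
Checksum = ~0x576A & 0xFFFF = 0xA895.

A895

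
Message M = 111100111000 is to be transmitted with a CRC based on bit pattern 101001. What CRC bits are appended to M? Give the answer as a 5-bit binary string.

Append 5 zeros: 11110011100000000. Divide by 101001 (XOR where the leading bit is 1):
  pos 0: 111100 XOR 101001 = 010101
  pos 1: 101011 XOR 101001 = 000010
  pos 5: 101100 XOR 101001 = 000101
  pos 8: 101000 XOR 101001 = 000001
Remainder (last 5 bits) = 01000. This is the CRC / FCS.

01000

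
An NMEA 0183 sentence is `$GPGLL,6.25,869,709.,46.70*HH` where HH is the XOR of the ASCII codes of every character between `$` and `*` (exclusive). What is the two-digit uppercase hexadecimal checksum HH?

43

XOR the ASCII codes of the payload characters:
  'G' = 0x47 → acc = 0x47
  'P' = 0x50 → acc = 0x17
  'G' = 0x47 → acc = 0x50
  'L' = 0x4C → acc = 0x1C
  'L' = 0x4C → acc = 0x50
  ',' = 0x2C → acc = 0x7C
  '6' = 0x36 → acc = 0x4A
  '.' = 0x2E → acc = 0x64
  '2' = 0x32 → acc = 0x56
  '5' = 0x35 → acc = 0x63
  ',' = 0x2C → acc = 0x4F
  '8' = 0x38 → acc = 0x77
  '6' = 0x36 → acc = 0x41
  '9' = 0x39 → acc = 0x78
  ',' = 0x2C → acc = 0x54
  '7' = 0x37 → acc = 0x63
  '0' = 0x30 → acc = 0x53
  '9' = 0x39 → acc = 0x6A
  '.' = 0x2E → acc = 0x44
  ',' = 0x2C → acc = 0x68
  '4' = 0x34 → acc = 0x5C
  '6' = 0x36 → acc = 0x6A
  '.' = 0x2E → acc = 0x44
  '7' = 0x37 → acc = 0x73
  '0' = 0x30 → acc = 0x43
Checksum = 0x43.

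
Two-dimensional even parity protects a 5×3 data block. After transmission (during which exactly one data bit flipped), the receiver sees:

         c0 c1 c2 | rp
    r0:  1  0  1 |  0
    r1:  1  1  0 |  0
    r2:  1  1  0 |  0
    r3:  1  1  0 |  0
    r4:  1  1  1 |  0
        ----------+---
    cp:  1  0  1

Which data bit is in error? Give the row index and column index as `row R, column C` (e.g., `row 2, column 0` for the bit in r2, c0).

row 4, column 2

Recompute each row's even parity and compare to rp:
  r0: data parity 0, sent rp 0 → ok
  r1: data parity 0, sent rp 0 → ok
  r2: data parity 0, sent rp 0 → ok
  r3: data parity 0, sent rp 0 → ok
  r4: data parity 1, sent rp 0 → mismatch
Recompute each column's even parity and compare to cp:
  c0: data parity 1, sent cp 1 → ok
  c1: data parity 0, sent cp 0 → ok
  c2: data parity 0, sent cp 1 → mismatch
Exactly one row (r4) and one column (c2) fail → the flipped bit is at their intersection.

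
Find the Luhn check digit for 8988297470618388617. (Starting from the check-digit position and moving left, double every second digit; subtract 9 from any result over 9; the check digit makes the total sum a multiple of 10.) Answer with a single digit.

Partial digits right→left: 7 1 6 8 8 3 8 1 6 0 7 4 7 9 2 8 8 9 8
Double every second digit counting from the check-digit position (so the 1st, 3rd, 5th, ... of the partial from the right).
  doubled (with −9 where >9): 5 3 7 7 3 5 5 4 7 7 → sum 53
  kept as-is: 1 8 3 1 0 4 9 8 9 → sum 43
Total = 53 + 43 = 96.
Check digit = (10 − (96 mod 10)) mod 10 = 4.

4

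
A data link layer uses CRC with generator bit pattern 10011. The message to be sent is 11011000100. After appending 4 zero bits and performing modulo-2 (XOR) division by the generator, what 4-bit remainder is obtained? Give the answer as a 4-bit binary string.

0001

Append 4 zeros: 110110001000000. Divide by 10011 (XOR where the leading bit is 1):
  pos 0: 11011 XOR 10011 = 01000
  pos 1: 10000 XOR 10011 = 00011
  pos 4: 11001 XOR 10011 = 01010
  pos 5: 10100 XOR 10011 = 00111
  pos 7: 11100 XOR 10011 = 01111
  pos 8: 11110 XOR 10011 = 01101
  pos 9: 11010 XOR 10011 = 01001
  pos 10: 10010 XOR 10011 = 00001
Remainder (last 4 bits) = 0001. This is the CRC / FCS.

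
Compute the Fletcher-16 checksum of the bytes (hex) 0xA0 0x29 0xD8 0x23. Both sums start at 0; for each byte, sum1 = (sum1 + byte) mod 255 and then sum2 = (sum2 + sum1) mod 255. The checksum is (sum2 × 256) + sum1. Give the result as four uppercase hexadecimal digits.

D2C5

Running sums (mod 255):
  after byte 0 (0xA0): sum1=160, sum2=160
  after byte 1 (0x29): sum1=201, sum2=106
  after byte 2 (0xD8): sum1=162, sum2=13
  after byte 3 (0x23): sum1=197, sum2=210
Checksum = sum2·256 + sum1 = 210·256 + 197 = 53957 = 0xD2C5.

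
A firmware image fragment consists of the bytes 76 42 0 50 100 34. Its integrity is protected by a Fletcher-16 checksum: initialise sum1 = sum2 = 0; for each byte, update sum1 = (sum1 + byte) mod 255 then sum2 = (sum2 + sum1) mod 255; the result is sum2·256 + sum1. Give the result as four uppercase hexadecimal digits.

Running sums (mod 255):
  after byte 0 (76): sum1=76, sum2=76
  after byte 1 (42): sum1=118, sum2=194
  after byte 2 (0): sum1=118, sum2=57
  after byte 3 (50): sum1=168, sum2=225
  after byte 4 (100): sum1=13, sum2=238
  after byte 5 (34): sum1=47, sum2=30
Checksum = sum2·256 + sum1 = 30·256 + 47 = 7727 = 0x1E2F.

1E2F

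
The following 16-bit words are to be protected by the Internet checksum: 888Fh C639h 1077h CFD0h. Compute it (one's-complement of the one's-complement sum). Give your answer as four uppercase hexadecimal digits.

D0EE

One's-complement addition (fold any carry out of bit 15 back into bit 0):
  0x888F + 0xC639 = 0x14EC8 → wrap carry → 0x4EC9
  0x4EC9 + 0x1077 = 0x05F40
  0x5F40 + 0xCFD0 = 0x12F10 → wrap carry → 0x2F11
One's-complement sum = 0x2F11.
Checksum = ~0x2F11 & 0xFFFF = 0xD0EE.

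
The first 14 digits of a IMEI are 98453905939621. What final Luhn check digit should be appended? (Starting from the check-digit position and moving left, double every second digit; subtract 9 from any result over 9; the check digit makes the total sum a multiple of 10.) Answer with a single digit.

Partial digits right→left: 1 2 6 9 3 9 5 0 9 3 5 4 8 9
Double every second digit counting from the check-digit position (so the 1st, 3rd, 5th, ... of the partial from the right).
  doubled (with −9 where >9): 2 3 6 1 9 1 7 → sum 29
  kept as-is: 2 9 9 0 3 4 9 → sum 36
Total = 29 + 36 = 65.
Check digit = (10 − (65 mod 10)) mod 10 = 5.

5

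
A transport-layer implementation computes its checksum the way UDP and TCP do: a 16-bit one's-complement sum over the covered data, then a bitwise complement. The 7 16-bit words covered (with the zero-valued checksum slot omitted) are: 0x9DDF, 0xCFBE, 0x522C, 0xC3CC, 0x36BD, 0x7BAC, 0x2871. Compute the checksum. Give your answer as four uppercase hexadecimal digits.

One's-complement addition (fold any carry out of bit 15 back into bit 0):
  0x9DDF + 0xCFBE = 0x16D9D → wrap carry → 0x6D9E
  0x6D9E + 0x522C = 0x0BFCA
  0xBFCA + 0xC3CC = 0x18396 → wrap carry → 0x8397
  0x8397 + 0x36BD = 0x0BA54
  0xBA54 + 0x7BAC = 0x13600 → wrap carry → 0x3601
  0x3601 + 0x2871 = 0x05E72
One's-complement sum = 0x5E72.
Checksum = ~0x5E72 & 0xFFFF = 0xA18D.

A18D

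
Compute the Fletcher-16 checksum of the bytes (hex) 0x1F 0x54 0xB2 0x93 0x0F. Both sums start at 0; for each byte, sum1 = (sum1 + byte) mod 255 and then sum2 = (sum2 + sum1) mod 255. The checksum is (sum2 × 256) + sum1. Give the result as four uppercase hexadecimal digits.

3BC8

Running sums (mod 255):
  after byte 0 (0x1F): sum1=31, sum2=31
  after byte 1 (0x54): sum1=115, sum2=146
  after byte 2 (0xB2): sum1=38, sum2=184
  after byte 3 (0x93): sum1=185, sum2=114
  after byte 4 (0x0F): sum1=200, sum2=59
Checksum = sum2·256 + sum1 = 59·256 + 200 = 15304 = 0x3BC8.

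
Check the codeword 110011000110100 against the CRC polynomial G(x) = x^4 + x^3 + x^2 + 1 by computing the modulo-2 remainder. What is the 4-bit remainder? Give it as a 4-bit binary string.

Modulo-2 division of 110011000110100 by 11101:
  pos 0: 11001 XOR 11101 = 00100
  pos 2: 10010 XOR 11101 = 01111
  pos 3: 11110 XOR 11101 = 00011
  pos 6: 11011 XOR 11101 = 00110
  pos 8: 11001 XOR 11101 = 00100
  pos 10: 10000 XOR 11101 = 01101
Remainder = 1101 (nonzero — an error is detected).

1101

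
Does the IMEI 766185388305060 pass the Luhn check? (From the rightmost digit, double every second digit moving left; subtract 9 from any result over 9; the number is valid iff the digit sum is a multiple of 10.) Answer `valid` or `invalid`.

From the right, keep odd positions and double even positions (subtract 9 from any doubled value over 9):
  doubled (positions 2,4,...): 3 1 6 7 1 2 3 → sum 23
  kept (positions 1,3,...): 0 0 0 8 3 8 6 7 → sum 32
Total = 55.
55 mod 10 = 5, so the number is invalid.

invalid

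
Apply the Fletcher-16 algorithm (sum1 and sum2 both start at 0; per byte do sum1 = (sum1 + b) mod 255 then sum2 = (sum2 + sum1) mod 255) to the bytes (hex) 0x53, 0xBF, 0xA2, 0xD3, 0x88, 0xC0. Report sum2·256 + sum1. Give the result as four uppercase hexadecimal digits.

Running sums (mod 255):
  after byte 0 (0x53): sum1=83, sum2=83
  after byte 1 (0xBF): sum1=19, sum2=102
  after byte 2 (0xA2): sum1=181, sum2=28
  after byte 3 (0xD3): sum1=137, sum2=165
  after byte 4 (0x88): sum1=18, sum2=183
  after byte 5 (0xC0): sum1=210, sum2=138
Checksum = sum2·256 + sum1 = 138·256 + 210 = 35538 = 0x8AD2.

8AD2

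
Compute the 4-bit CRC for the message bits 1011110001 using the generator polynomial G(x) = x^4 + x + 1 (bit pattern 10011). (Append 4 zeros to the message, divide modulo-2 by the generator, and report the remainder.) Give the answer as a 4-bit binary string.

Append 4 zeros: 10111100010000. Divide by 10011 (XOR where the leading bit is 1):
  pos 0: 10111 XOR 10011 = 00100
  pos 2: 10010 XOR 10011 = 00001
  pos 6: 10010 XOR 10011 = 00001
Remainder (last 4 bits) = 1000. This is the CRC / FCS.

1000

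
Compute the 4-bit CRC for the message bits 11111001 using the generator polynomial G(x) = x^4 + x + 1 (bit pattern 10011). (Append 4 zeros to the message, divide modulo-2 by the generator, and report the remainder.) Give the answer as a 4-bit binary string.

1110

Append 4 zeros: 111110010000. Divide by 10011 (XOR where the leading bit is 1):
  pos 0: 11111 XOR 10011 = 01100
  pos 1: 11000 XOR 10011 = 01011
  pos 2: 10110 XOR 10011 = 00101
  pos 4: 10110 XOR 10011 = 00101
  pos 6: 10100 XOR 10011 = 00111
Remainder (last 4 bits) = 1110. This is the CRC / FCS.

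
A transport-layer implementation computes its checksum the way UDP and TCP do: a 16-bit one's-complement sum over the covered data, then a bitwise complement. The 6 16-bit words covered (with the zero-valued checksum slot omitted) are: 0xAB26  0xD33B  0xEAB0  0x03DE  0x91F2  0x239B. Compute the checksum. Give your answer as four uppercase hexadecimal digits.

DD80

One's-complement addition (fold any carry out of bit 15 back into bit 0):
  0xAB26 + 0xD33B = 0x17E61 → wrap carry → 0x7E62
  0x7E62 + 0xEAB0 = 0x16912 → wrap carry → 0x6913
  0x6913 + 0x03DE = 0x06CF1
  0x6CF1 + 0x91F2 = 0x0FEE3
  0xFEE3 + 0x239B = 0x1227E → wrap carry → 0x227F
One's-complement sum = 0x227F.
Checksum = ~0x227F & 0xFFFF = 0xDD80.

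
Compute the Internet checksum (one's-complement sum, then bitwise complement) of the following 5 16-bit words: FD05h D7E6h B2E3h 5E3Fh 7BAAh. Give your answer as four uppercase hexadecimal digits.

One's-complement addition (fold any carry out of bit 15 back into bit 0):
  0xFD05 + 0xD7E6 = 0x1D4EB → wrap carry → 0xD4EC
  0xD4EC + 0xB2E3 = 0x187CF → wrap carry → 0x87D0
  0x87D0 + 0x5E3F = 0x0E60F
  0xE60F + 0x7BAA = 0x161B9 → wrap carry → 0x61BA
One's-complement sum = 0x61BA.
Checksum = ~0x61BA & 0xFFFF = 0x9E45.

9E45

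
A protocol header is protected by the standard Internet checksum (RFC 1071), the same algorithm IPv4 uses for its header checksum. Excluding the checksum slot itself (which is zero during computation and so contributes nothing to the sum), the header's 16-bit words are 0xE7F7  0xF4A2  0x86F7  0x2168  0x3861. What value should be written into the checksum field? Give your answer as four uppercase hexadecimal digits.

One's-complement addition (fold any carry out of bit 15 back into bit 0):
  0xE7F7 + 0xF4A2 = 0x1DC99 → wrap carry → 0xDC9A
  0xDC9A + 0x86F7 = 0x16391 → wrap carry → 0x6392
  0x6392 + 0x2168 = 0x084FA
  0x84FA + 0x3861 = 0x0BD5B
One's-complement sum = 0xBD5B.
Checksum = ~0xBD5B & 0xFFFF = 0x42A4.

42A4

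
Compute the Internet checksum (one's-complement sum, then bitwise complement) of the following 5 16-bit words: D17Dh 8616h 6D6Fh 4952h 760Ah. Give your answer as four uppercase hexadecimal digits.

One's-complement addition (fold any carry out of bit 15 back into bit 0):
  0xD17D + 0x8616 = 0x15793 → wrap carry → 0x5794
  0x5794 + 0x6D6F = 0x0C503
  0xC503 + 0x4952 = 0x10E55 → wrap carry → 0x0E56
  0x0E56 + 0x760A = 0x08460
One's-complement sum = 0x8460.
Checksum = ~0x8460 & 0xFFFF = 0x7B9F.

7B9F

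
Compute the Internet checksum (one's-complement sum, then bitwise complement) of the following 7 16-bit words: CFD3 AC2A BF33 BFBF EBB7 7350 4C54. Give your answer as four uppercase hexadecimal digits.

One's-complement addition (fold any carry out of bit 15 back into bit 0):
  0xCFD3 + 0xAC2A = 0x17BFD → wrap carry → 0x7BFE
  0x7BFE + 0xBF33 = 0x13B31 → wrap carry → 0x3B32
  0x3B32 + 0xBFBF = 0x0FAF1
  0xFAF1 + 0xEBB7 = 0x1E6A8 → wrap carry → 0xE6A9
  0xE6A9 + 0x7350 = 0x159F9 → wrap carry → 0x59FA
  0x59FA + 0x4C54 = 0x0A64E
One's-complement sum = 0xA64E.
Checksum = ~0xA64E & 0xFFFF = 0x59B1.

59B1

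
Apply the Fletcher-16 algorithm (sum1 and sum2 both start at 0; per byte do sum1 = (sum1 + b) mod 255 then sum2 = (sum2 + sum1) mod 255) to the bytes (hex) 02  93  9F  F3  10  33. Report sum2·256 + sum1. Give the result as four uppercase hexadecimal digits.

9B6C

Running sums (mod 255):
  after byte 0 (02): sum1=2, sum2=2
  after byte 1 (93): sum1=149, sum2=151
  after byte 2 (9F): sum1=53, sum2=204
  after byte 3 (F3): sum1=41, sum2=245
  after byte 4 (10): sum1=57, sum2=47
  after byte 5 (33): sum1=108, sum2=155
Checksum = sum2·256 + sum1 = 155·256 + 108 = 39788 = 0x9B6C.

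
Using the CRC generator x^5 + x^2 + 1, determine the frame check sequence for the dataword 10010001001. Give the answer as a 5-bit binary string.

11001

Append 5 zeros: 1001000100100000. Divide by 100101 (XOR where the leading bit is 1):
  pos 0: 100100 XOR 100101 = 000001
  pos 5: 101001 XOR 100101 = 001100
  pos 7: 110000 XOR 100101 = 010101
  pos 8: 101010 XOR 100101 = 001111
  pos 10: 111100 XOR 100101 = 011001
Remainder (last 5 bits) = 11001. This is the CRC / FCS.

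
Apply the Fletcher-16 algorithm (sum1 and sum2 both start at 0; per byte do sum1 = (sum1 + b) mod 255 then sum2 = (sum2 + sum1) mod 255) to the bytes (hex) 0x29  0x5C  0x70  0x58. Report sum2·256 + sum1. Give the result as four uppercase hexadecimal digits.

Running sums (mod 255):
  after byte 0 (0x29): sum1=41, sum2=41
  after byte 1 (0x5C): sum1=133, sum2=174
  after byte 2 (0x70): sum1=245, sum2=164
  after byte 3 (0x58): sum1=78, sum2=242
Checksum = sum2·256 + sum1 = 242·256 + 78 = 62030 = 0xF24E.

F24E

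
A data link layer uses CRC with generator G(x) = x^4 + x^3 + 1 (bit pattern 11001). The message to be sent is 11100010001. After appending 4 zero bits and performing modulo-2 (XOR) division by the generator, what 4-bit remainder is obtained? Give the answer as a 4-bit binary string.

1110

Append 4 zeros: 111000100010000. Divide by 11001 (XOR where the leading bit is 1):
  pos 0: 11100 XOR 11001 = 00101
  pos 2: 10101 XOR 11001 = 01100
  pos 3: 11000 XOR 11001 = 00001
  pos 7: 10010 XOR 11001 = 01011
  pos 8: 10110 XOR 11001 = 01111
  pos 9: 11110 XOR 11001 = 00111
Remainder (last 4 bits) = 1110. This is the CRC / FCS.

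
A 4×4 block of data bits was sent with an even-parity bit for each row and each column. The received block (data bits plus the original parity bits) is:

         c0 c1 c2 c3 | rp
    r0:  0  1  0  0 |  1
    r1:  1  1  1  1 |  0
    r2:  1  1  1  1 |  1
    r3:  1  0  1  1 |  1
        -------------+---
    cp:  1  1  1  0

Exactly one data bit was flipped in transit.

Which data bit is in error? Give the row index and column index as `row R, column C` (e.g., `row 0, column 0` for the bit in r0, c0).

Recompute each row's even parity and compare to rp:
  r0: data parity 1, sent rp 1 → ok
  r1: data parity 0, sent rp 0 → ok
  r2: data parity 0, sent rp 1 → mismatch
  r3: data parity 1, sent rp 1 → ok
Recompute each column's even parity and compare to cp:
  c0: data parity 1, sent cp 1 → ok
  c1: data parity 1, sent cp 1 → ok
  c2: data parity 1, sent cp 1 → ok
  c3: data parity 1, sent cp 0 → mismatch
Exactly one row (r2) and one column (c3) fail → the flipped bit is at their intersection.

row 2, column 3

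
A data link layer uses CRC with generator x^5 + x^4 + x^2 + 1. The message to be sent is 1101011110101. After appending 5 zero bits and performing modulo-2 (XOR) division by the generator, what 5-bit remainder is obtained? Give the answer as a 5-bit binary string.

Append 5 zeros: 110101111010100000. Divide by 110101 (XOR where the leading bit is 1):
  pos 0: 110101 XOR 110101 = 000000
  pos 6: 111010 XOR 110101 = 001111
  pos 8: 111110 XOR 110101 = 001011
  pos 10: 101100 XOR 110101 = 011001
  pos 11: 110010 XOR 110101 = 000111
Remainder (last 5 bits) = 01110. This is the CRC / FCS.

01110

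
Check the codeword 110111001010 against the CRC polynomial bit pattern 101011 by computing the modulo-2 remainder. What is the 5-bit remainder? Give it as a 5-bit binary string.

Modulo-2 division of 110111001010 by 101011:
  pos 0: 110111 XOR 101011 = 011100
  pos 1: 111000 XOR 101011 = 010011
  pos 2: 100110 XOR 101011 = 001101
  pos 4: 110110 XOR 101011 = 011101
  pos 5: 111011 XOR 101011 = 010000
  pos 6: 100000 XOR 101011 = 001011
Remainder = 01011 (nonzero — an error is detected).

01011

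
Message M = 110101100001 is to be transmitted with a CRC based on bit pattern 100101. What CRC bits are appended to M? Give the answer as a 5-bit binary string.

Append 5 zeros: 11010110000100000. Divide by 100101 (XOR where the leading bit is 1):
  pos 0: 110101 XOR 100101 = 010000
  pos 1: 100001 XOR 100101 = 000100
  pos 4: 100000 XOR 100101 = 000101
  pos 7: 101010 XOR 100101 = 001111
  pos 9: 111100 XOR 100101 = 011001
  pos 10: 110010 XOR 100101 = 010111
  pos 11: 101110 XOR 100101 = 001011
Remainder (last 5 bits) = 01011. This is the CRC / FCS.

01011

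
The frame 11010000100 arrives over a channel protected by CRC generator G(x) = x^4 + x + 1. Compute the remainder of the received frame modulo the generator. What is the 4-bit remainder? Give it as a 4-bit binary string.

Modulo-2 division of 11010000100 by 10011:
  pos 0: 11010 XOR 10011 = 01001
  pos 1: 10010 XOR 10011 = 00001
  pos 5: 10010 XOR 10011 = 00001
Remainder = 0010 (nonzero — an error is detected).

0010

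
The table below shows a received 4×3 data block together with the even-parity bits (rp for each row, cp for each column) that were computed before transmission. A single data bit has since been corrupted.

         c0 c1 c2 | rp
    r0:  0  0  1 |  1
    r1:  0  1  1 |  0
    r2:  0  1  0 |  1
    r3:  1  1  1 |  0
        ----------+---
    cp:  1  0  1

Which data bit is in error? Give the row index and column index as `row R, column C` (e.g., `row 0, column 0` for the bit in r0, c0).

Recompute each row's even parity and compare to rp:
  r0: data parity 1, sent rp 1 → ok
  r1: data parity 0, sent rp 0 → ok
  r2: data parity 1, sent rp 1 → ok
  r3: data parity 1, sent rp 0 → mismatch
Recompute each column's even parity and compare to cp:
  c0: data parity 1, sent cp 1 → ok
  c1: data parity 1, sent cp 0 → mismatch
  c2: data parity 1, sent cp 1 → ok
Exactly one row (r3) and one column (c1) fail → the flipped bit is at their intersection.

row 3, column 1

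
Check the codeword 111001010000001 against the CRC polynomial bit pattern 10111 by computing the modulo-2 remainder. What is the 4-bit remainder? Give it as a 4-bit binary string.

0000

Modulo-2 division of 111001010000001 by 10111:
  pos 0: 11100 XOR 10111 = 01011
  pos 1: 10111 XOR 10111 = 00000
  pos 7: 10000 XOR 10111 = 00111
  pos 9: 11100 XOR 10111 = 01011
  pos 10: 10111 XOR 10111 = 00000
Remainder = 0000 (zero — the frame passes the CRC check).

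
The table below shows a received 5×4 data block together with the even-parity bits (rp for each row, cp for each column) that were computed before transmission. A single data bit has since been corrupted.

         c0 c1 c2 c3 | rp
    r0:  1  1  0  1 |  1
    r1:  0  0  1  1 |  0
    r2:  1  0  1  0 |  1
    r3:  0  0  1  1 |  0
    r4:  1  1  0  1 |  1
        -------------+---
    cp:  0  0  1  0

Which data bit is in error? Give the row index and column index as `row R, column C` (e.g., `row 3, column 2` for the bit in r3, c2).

row 2, column 0

Recompute each row's even parity and compare to rp:
  r0: data parity 1, sent rp 1 → ok
  r1: data parity 0, sent rp 0 → ok
  r2: data parity 0, sent rp 1 → mismatch
  r3: data parity 0, sent rp 0 → ok
  r4: data parity 1, sent rp 1 → ok
Recompute each column's even parity and compare to cp:
  c0: data parity 1, sent cp 0 → mismatch
  c1: data parity 0, sent cp 0 → ok
  c2: data parity 1, sent cp 1 → ok
  c3: data parity 0, sent cp 0 → ok
Exactly one row (r2) and one column (c0) fail → the flipped bit is at their intersection.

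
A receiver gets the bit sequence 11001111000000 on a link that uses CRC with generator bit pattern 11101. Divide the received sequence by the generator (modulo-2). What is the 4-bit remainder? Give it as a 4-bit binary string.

Modulo-2 division of 11001111000000 by 11101:
  pos 0: 11001 XOR 11101 = 00100
  pos 2: 10011 XOR 11101 = 01110
  pos 3: 11101 XOR 11101 = 00000
Remainder = 0000 (zero — the frame passes the CRC check).

0000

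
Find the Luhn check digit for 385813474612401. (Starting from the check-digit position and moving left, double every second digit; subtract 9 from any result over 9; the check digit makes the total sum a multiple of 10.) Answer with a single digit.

9

Partial digits right→left: 1 0 4 2 1 6 4 7 4 3 1 8 5 8 3
Double every second digit counting from the check-digit position (so the 1st, 3rd, 5th, ... of the partial from the right).
  doubled (with −9 where >9): 2 8 2 8 8 2 1 6 → sum 37
  kept as-is: 0 2 6 7 3 8 8 → sum 34
Total = 37 + 34 = 71.
Check digit = (10 − (71 mod 10)) mod 10 = 9.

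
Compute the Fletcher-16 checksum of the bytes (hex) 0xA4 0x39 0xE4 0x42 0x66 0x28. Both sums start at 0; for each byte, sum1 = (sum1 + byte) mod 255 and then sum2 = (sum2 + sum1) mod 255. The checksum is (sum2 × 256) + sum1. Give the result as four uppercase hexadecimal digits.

Running sums (mod 255):
  after byte 0 (0xA4): sum1=164, sum2=164
  after byte 1 (0x39): sum1=221, sum2=130
  after byte 2 (0xE4): sum1=194, sum2=69
  after byte 3 (0x42): sum1=5, sum2=74
  after byte 4 (0x66): sum1=107, sum2=181
  after byte 5 (0x28): sum1=147, sum2=73
Checksum = sum2·256 + sum1 = 73·256 + 147 = 18835 = 0x4993.

4993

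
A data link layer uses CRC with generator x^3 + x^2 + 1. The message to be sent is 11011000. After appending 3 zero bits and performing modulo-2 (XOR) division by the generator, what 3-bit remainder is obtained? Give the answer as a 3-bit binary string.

110

Append 3 zeros: 11011000000. Divide by 1101 (XOR where the leading bit is 1):
  pos 0: 1101 XOR 1101 = 0000
  pos 4: 1000 XOR 1101 = 0101
  pos 5: 1010 XOR 1101 = 0111
  pos 6: 1110 XOR 1101 = 0011
Remainder (last 3 bits) = 110. This is the CRC / FCS.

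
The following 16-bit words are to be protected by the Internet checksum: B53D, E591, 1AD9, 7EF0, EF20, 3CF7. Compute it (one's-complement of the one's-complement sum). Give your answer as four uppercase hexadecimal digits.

9F4E

One's-complement addition (fold any carry out of bit 15 back into bit 0):
  0xB53D + 0xE591 = 0x19ACE → wrap carry → 0x9ACF
  0x9ACF + 0x1AD9 = 0x0B5A8
  0xB5A8 + 0x7EF0 = 0x13498 → wrap carry → 0x3499
  0x3499 + 0xEF20 = 0x123B9 → wrap carry → 0x23BA
  0x23BA + 0x3CF7 = 0x060B1
One's-complement sum = 0x60B1.
Checksum = ~0x60B1 & 0xFFFF = 0x9F4E.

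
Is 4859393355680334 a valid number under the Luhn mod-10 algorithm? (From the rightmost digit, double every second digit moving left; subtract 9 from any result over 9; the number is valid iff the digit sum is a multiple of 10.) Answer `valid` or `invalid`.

valid

From the right, keep odd positions and double even positions (subtract 9 from any doubled value over 9):
  doubled (positions 2,4,...): 6 0 3 1 6 6 1 8 → sum 31
  kept (positions 1,3,...): 4 3 8 5 3 9 9 8 → sum 49
Total = 80.
80 mod 10 = 0, so the number is valid.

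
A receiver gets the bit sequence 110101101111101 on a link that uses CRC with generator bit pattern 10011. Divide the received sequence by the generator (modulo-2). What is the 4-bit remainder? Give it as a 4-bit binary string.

Modulo-2 division of 110101101111101 by 10011:
  pos 0: 11010 XOR 10011 = 01001
  pos 1: 10011 XOR 10011 = 00000
  pos 6: 10111 XOR 10011 = 00100
  pos 8: 10011 XOR 10011 = 00000
Remainder = 0001 (nonzero — an error is detected).

0001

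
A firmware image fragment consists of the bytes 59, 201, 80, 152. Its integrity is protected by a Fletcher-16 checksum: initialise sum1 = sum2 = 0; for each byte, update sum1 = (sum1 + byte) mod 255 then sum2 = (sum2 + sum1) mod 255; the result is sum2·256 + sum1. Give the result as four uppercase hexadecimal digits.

Running sums (mod 255):
  after byte 0 (59): sum1=59, sum2=59
  after byte 1 (201): sum1=5, sum2=64
  after byte 2 (80): sum1=85, sum2=149
  after byte 3 (152): sum1=237, sum2=131
Checksum = sum2·256 + sum1 = 131·256 + 237 = 33773 = 0x83ED.

83ED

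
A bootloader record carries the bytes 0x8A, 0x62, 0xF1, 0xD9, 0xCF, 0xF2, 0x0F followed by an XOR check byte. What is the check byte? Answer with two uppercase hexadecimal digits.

XOR the bytes together:
  start with 0x8A
  0x8A ⊕ 0x62 = 0xE8
  0xE8 ⊕ 0xF1 = 0x19
  0x19 ⊕ 0xD9 = 0xC0
  0xC0 ⊕ 0xCF = 0x0F
  0x0F ⊕ 0xF2 = 0xFD
  0xFD ⊕ 0x0F = 0xF2

F2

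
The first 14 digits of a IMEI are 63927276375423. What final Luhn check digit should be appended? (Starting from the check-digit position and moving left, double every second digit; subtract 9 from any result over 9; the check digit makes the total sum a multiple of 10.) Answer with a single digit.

5

Partial digits right→left: 3 2 4 5 7 3 6 7 2 7 2 9 3 6
Double every second digit counting from the check-digit position (so the 1st, 3rd, 5th, ... of the partial from the right).
  doubled (with −9 where >9): 6 8 5 3 4 4 6 → sum 36
  kept as-is: 2 5 3 7 7 9 6 → sum 39
Total = 36 + 39 = 75.
Check digit = (10 − (75 mod 10)) mod 10 = 5.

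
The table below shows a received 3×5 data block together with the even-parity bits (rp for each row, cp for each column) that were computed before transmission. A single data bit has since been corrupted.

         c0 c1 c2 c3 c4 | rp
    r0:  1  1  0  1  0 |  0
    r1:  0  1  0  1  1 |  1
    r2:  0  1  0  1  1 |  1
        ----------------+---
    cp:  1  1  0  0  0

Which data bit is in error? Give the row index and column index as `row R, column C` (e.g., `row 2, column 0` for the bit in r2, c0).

row 0, column 3

Recompute each row's even parity and compare to rp:
  r0: data parity 1, sent rp 0 → mismatch
  r1: data parity 1, sent rp 1 → ok
  r2: data parity 1, sent rp 1 → ok
Recompute each column's even parity and compare to cp:
  c0: data parity 1, sent cp 1 → ok
  c1: data parity 1, sent cp 1 → ok
  c2: data parity 0, sent cp 0 → ok
  c3: data parity 1, sent cp 0 → mismatch
  c4: data parity 0, sent cp 0 → ok
Exactly one row (r0) and one column (c3) fail → the flipped bit is at their intersection.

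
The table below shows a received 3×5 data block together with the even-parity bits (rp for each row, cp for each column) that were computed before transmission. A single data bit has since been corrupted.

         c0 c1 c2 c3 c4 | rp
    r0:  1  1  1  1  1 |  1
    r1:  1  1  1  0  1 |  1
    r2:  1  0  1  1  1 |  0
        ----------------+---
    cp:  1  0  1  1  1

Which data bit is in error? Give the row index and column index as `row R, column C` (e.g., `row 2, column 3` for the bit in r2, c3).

row 1, column 3

Recompute each row's even parity and compare to rp:
  r0: data parity 1, sent rp 1 → ok
  r1: data parity 0, sent rp 1 → mismatch
  r2: data parity 0, sent rp 0 → ok
Recompute each column's even parity and compare to cp:
  c0: data parity 1, sent cp 1 → ok
  c1: data parity 0, sent cp 0 → ok
  c2: data parity 1, sent cp 1 → ok
  c3: data parity 0, sent cp 1 → mismatch
  c4: data parity 1, sent cp 1 → ok
Exactly one row (r1) and one column (c3) fail → the flipped bit is at their intersection.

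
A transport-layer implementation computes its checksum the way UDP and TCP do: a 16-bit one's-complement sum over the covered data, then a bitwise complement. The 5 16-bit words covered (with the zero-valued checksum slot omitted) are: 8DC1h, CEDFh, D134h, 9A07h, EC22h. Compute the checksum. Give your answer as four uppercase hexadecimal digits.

One's-complement addition (fold any carry out of bit 15 back into bit 0):
  0x8DC1 + 0xCEDF = 0x15CA0 → wrap carry → 0x5CA1
  0x5CA1 + 0xD134 = 0x12DD5 → wrap carry → 0x2DD6
  0x2DD6 + 0x9A07 = 0x0C7DD
  0xC7DD + 0xEC22 = 0x1B3FF → wrap carry → 0xB400
One's-complement sum = 0xB400.
Checksum = ~0xB400 & 0xFFFF = 0x4BFF.

4BFF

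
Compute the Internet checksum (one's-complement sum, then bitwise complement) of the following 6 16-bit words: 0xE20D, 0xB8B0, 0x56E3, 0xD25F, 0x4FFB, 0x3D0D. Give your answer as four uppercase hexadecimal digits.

AEF5

One's-complement addition (fold any carry out of bit 15 back into bit 0):
  0xE20D + 0xB8B0 = 0x19ABD → wrap carry → 0x9ABE
  0x9ABE + 0x56E3 = 0x0F1A1
  0xF1A1 + 0xD25F = 0x1C400 → wrap carry → 0xC401
  0xC401 + 0x4FFB = 0x113FC → wrap carry → 0x13FD
  0x13FD + 0x3D0D = 0x0510A
One's-complement sum = 0x510A.
Checksum = ~0x510A & 0xFFFF = 0xAEF5.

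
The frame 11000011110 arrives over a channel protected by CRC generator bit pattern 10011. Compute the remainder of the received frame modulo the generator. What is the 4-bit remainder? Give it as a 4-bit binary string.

0000

Modulo-2 division of 11000011110 by 10011:
  pos 0: 11000 XOR 10011 = 01011
  pos 1: 10110 XOR 10011 = 00101
  pos 3: 10111 XOR 10011 = 00100
  pos 5: 10011 XOR 10011 = 00000
Remainder = 0000 (zero — the frame passes the CRC check).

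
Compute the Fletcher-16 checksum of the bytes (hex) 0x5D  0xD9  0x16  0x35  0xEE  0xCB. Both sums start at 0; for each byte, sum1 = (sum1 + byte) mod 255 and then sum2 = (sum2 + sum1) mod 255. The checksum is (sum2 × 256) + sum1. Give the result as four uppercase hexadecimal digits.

Running sums (mod 255):
  after byte 0 (0x5D): sum1=93, sum2=93
  after byte 1 (0xD9): sum1=55, sum2=148
  after byte 2 (0x16): sum1=77, sum2=225
  after byte 3 (0x35): sum1=130, sum2=100
  after byte 4 (0xEE): sum1=113, sum2=213
  after byte 5 (0xCB): sum1=61, sum2=19
Checksum = sum2·256 + sum1 = 19·256 + 61 = 4925 = 0x133D.

133D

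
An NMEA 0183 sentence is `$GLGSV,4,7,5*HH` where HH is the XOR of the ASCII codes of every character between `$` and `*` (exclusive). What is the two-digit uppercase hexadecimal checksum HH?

XOR the ASCII codes of the payload characters:
  'G' = 0x47 → acc = 0x47
  'L' = 0x4C → acc = 0x0B
  'G' = 0x47 → acc = 0x4C
  'S' = 0x53 → acc = 0x1F
  'V' = 0x56 → acc = 0x49
  ',' = 0x2C → acc = 0x65
  '4' = 0x34 → acc = 0x51
  ',' = 0x2C → acc = 0x7D
  '7' = 0x37 → acc = 0x4A
  ',' = 0x2C → acc = 0x66
  '5' = 0x35 → acc = 0x53
Checksum = 0x53.

53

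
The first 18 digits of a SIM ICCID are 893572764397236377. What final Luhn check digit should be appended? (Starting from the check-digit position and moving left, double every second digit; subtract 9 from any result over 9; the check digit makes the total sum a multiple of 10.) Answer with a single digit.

Partial digits right→left: 7 7 3 6 3 2 7 9 3 4 6 7 2 7 5 3 9 8
Double every second digit counting from the check-digit position (so the 1st, 3rd, 5th, ... of the partial from the right).
  doubled (with −9 where >9): 5 6 6 5 6 3 4 1 9 → sum 45
  kept as-is: 7 6 2 9 4 7 7 3 8 → sum 53
Total = 45 + 53 = 98.
Check digit = (10 − (98 mod 10)) mod 10 = 2.

2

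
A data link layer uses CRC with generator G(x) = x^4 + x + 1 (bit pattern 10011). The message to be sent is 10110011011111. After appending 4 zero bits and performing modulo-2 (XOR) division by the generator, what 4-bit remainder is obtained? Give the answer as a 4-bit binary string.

Append 4 zeros: 101100110111110000. Divide by 10011 (XOR where the leading bit is 1):
  pos 0: 10110 XOR 10011 = 00101
  pos 2: 10101 XOR 10011 = 00110
  pos 4: 11010 XOR 10011 = 01001
  pos 5: 10011 XOR 10011 = 00000
  pos 10: 11110 XOR 10011 = 01101
  pos 11: 11010 XOR 10011 = 01001
  pos 12: 10010 XOR 10011 = 00001
Remainder (last 4 bits) = 0010. This is the CRC / FCS.

0010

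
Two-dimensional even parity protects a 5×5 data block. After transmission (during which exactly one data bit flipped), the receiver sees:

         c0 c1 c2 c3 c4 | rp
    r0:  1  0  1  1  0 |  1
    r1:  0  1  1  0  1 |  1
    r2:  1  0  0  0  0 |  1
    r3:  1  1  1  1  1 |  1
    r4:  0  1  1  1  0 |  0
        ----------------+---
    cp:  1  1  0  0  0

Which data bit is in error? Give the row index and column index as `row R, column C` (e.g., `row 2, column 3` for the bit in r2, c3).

Recompute each row's even parity and compare to rp:
  r0: data parity 1, sent rp 1 → ok
  r1: data parity 1, sent rp 1 → ok
  r2: data parity 1, sent rp 1 → ok
  r3: data parity 1, sent rp 1 → ok
  r4: data parity 1, sent rp 0 → mismatch
Recompute each column's even parity and compare to cp:
  c0: data parity 1, sent cp 1 → ok
  c1: data parity 1, sent cp 1 → ok
  c2: data parity 0, sent cp 0 → ok
  c3: data parity 1, sent cp 0 → mismatch
  c4: data parity 0, sent cp 0 → ok
Exactly one row (r4) and one column (c3) fail → the flipped bit is at their intersection.

row 4, column 3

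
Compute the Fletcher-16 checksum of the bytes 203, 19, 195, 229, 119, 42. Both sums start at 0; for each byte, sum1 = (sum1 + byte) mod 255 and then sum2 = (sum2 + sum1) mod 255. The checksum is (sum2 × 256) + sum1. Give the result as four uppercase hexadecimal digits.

Running sums (mod 255):
  after byte 0 (203): sum1=203, sum2=203
  after byte 1 (19): sum1=222, sum2=170
  after byte 2 (195): sum1=162, sum2=77
  after byte 3 (229): sum1=136, sum2=213
  after byte 4 (119): sum1=0, sum2=213
  after byte 5 (42): sum1=42, sum2=0
Checksum = sum2·256 + sum1 = 0·256 + 42 = 42 = 0x002A.

002A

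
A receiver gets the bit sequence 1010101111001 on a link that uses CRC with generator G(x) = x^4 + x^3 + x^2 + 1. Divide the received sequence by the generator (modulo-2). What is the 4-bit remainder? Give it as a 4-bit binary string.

Modulo-2 division of 1010101111001 by 11101:
  pos 0: 10101 XOR 11101 = 01000
  pos 1: 10000 XOR 11101 = 01101
  pos 2: 11011 XOR 11101 = 00110
  pos 4: 11011 XOR 11101 = 00110
  pos 6: 11010 XOR 11101 = 00111
  pos 8: 11101 XOR 11101 = 00000
Remainder = 0000 (zero — the frame passes the CRC check).

0000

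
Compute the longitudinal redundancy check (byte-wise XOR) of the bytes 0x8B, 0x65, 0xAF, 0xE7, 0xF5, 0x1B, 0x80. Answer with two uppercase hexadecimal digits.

XOR the bytes together:
  start with 0x8B
  0x8B ⊕ 0x65 = 0xEE
  0xEE ⊕ 0xAF = 0x41
  0x41 ⊕ 0xE7 = 0xA6
  0xA6 ⊕ 0xF5 = 0x53
  0x53 ⊕ 0x1B = 0x48
  0x48 ⊕ 0x80 = 0xC8

C8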